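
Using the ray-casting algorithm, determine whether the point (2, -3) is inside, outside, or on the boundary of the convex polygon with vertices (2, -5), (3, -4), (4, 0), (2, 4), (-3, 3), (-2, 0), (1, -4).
The point (2, -3) lies strictly inside the polygon

Cast a horizontal ray to the right from the query point and count how many polygon edges it crosses (each edge strictly once or zero times, handled with the usual half-open convention). 
Parity of crossings → odd ⇒ inside.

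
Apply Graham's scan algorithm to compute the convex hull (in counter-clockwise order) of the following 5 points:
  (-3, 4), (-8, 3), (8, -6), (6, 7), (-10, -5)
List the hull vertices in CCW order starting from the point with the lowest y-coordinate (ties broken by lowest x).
Hull (CCW) = [(8, -6), (6, 7), (-8, 3), (-10, -5)]

Graham scan procedure:
  1. Find the pivot p₀ = point with lowest y (tie → lowest x): (8, -6).
  2. Sort the remaining points by polar angle around p₀.
  3. Walk through sorted points, maintaining a stack; pop the top while the last three entries make a non-left turn (cross product ≤ 0).
  4. Final stack is the convex hull in CCW order: (8, -6), (6, 7), (-8, 3), (-10, -5).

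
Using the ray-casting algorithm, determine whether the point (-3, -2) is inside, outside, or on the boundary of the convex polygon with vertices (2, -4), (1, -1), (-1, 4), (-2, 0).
The point (-3, -2) lies strictly outside the polygon

Cast a horizontal ray to the right from the query point and count how many polygon edges it crosses (each edge strictly once or zero times, handled with the usual half-open convention). 
Parity of crossings → even ⇒ outside.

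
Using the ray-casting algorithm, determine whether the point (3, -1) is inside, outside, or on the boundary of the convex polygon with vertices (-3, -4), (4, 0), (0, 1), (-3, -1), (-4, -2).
The point (3, -1) lies strictly outside the polygon

Cast a horizontal ray to the right from the query point and count how many polygon edges it crosses (each edge strictly once or zero times, handled with the usual half-open convention). 
Parity of crossings → even ⇒ outside.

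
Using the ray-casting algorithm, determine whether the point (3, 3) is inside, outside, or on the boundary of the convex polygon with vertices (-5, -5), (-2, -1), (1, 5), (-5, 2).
The point (3, 3) lies strictly outside the polygon

Cast a horizontal ray to the right from the query point and count how many polygon edges it crosses (each edge strictly once or zero times, handled with the usual half-open convention). 
Parity of crossings → even ⇒ outside.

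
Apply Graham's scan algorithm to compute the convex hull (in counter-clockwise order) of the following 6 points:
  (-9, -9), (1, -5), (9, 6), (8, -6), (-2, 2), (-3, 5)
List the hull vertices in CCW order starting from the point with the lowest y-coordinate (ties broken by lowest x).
Hull (CCW) = [(-9, -9), (8, -6), (9, 6), (-3, 5)]

Graham scan procedure:
  1. Find the pivot p₀ = point with lowest y (tie → lowest x): (-9, -9).
  2. Sort the remaining points by polar angle around p₀.
  3. Walk through sorted points, maintaining a stack; pop the top while the last three entries make a non-left turn (cross product ≤ 0).
  4. Final stack is the convex hull in CCW order: (-9, -9), (8, -6), (9, 6), (-3, 5).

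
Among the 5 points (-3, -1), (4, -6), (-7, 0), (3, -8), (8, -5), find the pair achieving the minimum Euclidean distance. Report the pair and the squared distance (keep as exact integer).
Pair = ((4, -6), (3, -8)); squared distance = 5

Compute all C(5, 2) = 10 pairwise squared distances (x_i − x_j)² + (y_i − y_j)². The minimum is 5, attained by the pair ((4, -6), (3, -8)).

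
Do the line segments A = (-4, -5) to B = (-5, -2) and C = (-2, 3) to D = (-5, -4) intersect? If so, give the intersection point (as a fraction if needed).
Yes; intersection at (-37/8, -25/8) (t = 5/8 on AB, s = 7/8 on CD)

Parametrize AB as A + t(B − A) = (-4 + -1 t, -5 + 3 t) and CD as C + s(D − C) = (-2 + -3 s, 3 + -7 s). Solve the linear system for (t, s). Determinant = -16 ≠ 0, so a unique intersection of the containing lines exists. Solution: t = 5/8, s = 7/8 — both in [0, 1], so the segments cross. Intersection point: (-37/8, -25/8).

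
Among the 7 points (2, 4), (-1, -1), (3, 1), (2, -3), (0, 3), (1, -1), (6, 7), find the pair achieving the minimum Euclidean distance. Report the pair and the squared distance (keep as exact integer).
Pair = ((-1, -1), (1, -1)); squared distance = 4

Compute all C(7, 2) = 21 pairwise squared distances (x_i − x_j)² + (y_i − y_j)². The minimum is 4, attained by the pair ((-1, -1), (1, -1)).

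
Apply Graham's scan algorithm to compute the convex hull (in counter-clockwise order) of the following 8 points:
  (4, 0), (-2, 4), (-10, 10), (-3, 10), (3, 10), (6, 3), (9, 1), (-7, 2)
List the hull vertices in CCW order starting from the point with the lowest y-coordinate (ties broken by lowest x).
Hull (CCW) = [(4, 0), (9, 1), (3, 10), (-10, 10), (-7, 2)]

Graham scan procedure:
  1. Find the pivot p₀ = point with lowest y (tie → lowest x): (4, 0).
  2. Sort the remaining points by polar angle around p₀.
  3. Walk through sorted points, maintaining a stack; pop the top while the last three entries make a non-left turn (cross product ≤ 0).
  4. Final stack is the convex hull in CCW order: (4, 0), (9, 1), (3, 10), (-10, 10), (-7, 2).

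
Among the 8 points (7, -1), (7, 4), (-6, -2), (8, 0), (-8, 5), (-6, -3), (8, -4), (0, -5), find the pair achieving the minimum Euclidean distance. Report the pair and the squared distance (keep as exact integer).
Pair = ((-6, -2), (-6, -3)); squared distance = 1

Compute all C(8, 2) = 28 pairwise squared distances (x_i − x_j)² + (y_i − y_j)². The minimum is 1, attained by the pair ((-6, -2), (-6, -3)).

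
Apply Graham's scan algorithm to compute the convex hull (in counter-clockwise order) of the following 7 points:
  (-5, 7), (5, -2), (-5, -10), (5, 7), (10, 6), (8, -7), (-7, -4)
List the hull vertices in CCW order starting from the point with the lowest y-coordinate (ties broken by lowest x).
Hull (CCW) = [(-5, -10), (8, -7), (10, 6), (5, 7), (-5, 7), (-7, -4)]

Graham scan procedure:
  1. Find the pivot p₀ = point with lowest y (tie → lowest x): (-5, -10).
  2. Sort the remaining points by polar angle around p₀.
  3. Walk through sorted points, maintaining a stack; pop the top while the last three entries make a non-left turn (cross product ≤ 0).
  4. Final stack is the convex hull in CCW order: (-5, -10), (8, -7), (10, 6), (5, 7), (-5, 7), (-7, -4).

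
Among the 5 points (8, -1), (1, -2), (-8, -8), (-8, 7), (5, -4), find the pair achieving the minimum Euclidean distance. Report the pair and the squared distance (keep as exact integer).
Pair = ((8, -1), (5, -4)); squared distance = 18

Compute all C(5, 2) = 10 pairwise squared distances (x_i − x_j)² + (y_i − y_j)². The minimum is 18, attained by the pair ((8, -1), (5, -4)).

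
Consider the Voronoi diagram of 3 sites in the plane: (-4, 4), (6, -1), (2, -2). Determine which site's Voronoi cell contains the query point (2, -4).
Nearest site = (2, -2)

The Voronoi cell of site s contains exactly those query points closer to s than to any other site. Compute squared distances from q = (2, -4) to each site:
  (2 − 2)² + (-2 − -4)² = 4
  (6 − 2)² + (-1 − -4)² = 25
  (-4 − 2)² + (4 − -4)² = 100
Minimum is attained by (2, -2), so q lies in its Voronoi cell.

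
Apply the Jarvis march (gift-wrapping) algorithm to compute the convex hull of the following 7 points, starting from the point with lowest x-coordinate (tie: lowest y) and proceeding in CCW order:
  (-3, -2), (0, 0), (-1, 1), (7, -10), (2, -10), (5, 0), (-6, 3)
Hull (CCW) = [(-6, 3), (-3, -2), (2, -10), (7, -10), (5, 0)]

Jarvis march: at each step, from the current hull vertex p, select the next vertex q as the point such that every other point lies strictly to the left of (or on) the directed line p → q. (Equivalently: for every other point r, the cross product (q − p) × (r − p) ≥ 0.)
Starting point (lowest x, tie lowest y): (-6, 3). Wrap until returning to start. Resulting hull: (-6, 3), (-3, -2), (2, -10), (7, -10), (5, 0).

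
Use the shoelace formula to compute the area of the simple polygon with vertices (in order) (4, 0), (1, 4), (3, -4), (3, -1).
Area = 13/2

Shoelace formula: Area = (1/2) |Σ_i (x_i · y_{i+1} − x_{i+1} · y_i)| (indices mod n). Compute each cross term:
  (4)(4) − (1)(0) = 16
  (1)(-4) − (3)(4) = -16
  (3)(-1) − (3)(-4) = 9
  (3)(0) − (4)(-1) = 4
Sum = 13, so (signed) Area = 13/2 = 13/2, |Area| = 13/2.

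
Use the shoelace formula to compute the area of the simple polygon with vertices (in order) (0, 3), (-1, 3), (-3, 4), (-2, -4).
Area = 11

Shoelace formula: Area = (1/2) |Σ_i (x_i · y_{i+1} − x_{i+1} · y_i)| (indices mod n). Compute each cross term:
  (0)(3) − (-1)(3) = 3
  (-1)(4) − (-3)(3) = 5
  (-3)(-4) − (-2)(4) = 20
  (-2)(3) − (0)(-4) = -6
Sum = 22, so (signed) Area = 22/2 = 11, |Area| = 11.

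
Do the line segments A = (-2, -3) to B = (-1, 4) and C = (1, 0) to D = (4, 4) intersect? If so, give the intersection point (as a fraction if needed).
No (intersection of containing lines falls outside at least one segment)

Parametrize and solve: t = -3/17, s = -18/17. At least one of these is outside [0, 1], so the segments do not intersect.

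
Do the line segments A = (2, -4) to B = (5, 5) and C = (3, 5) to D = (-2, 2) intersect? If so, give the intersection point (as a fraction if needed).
No (intersection of containing lines falls outside at least one segment)

Parametrize and solve: t = 7/6, s = -1/2. At least one of these is outside [0, 1], so the segments do not intersect.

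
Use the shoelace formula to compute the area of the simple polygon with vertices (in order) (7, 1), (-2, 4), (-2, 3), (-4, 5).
Area = 5/2

Shoelace formula: Area = (1/2) |Σ_i (x_i · y_{i+1} − x_{i+1} · y_i)| (indices mod n). Compute each cross term:
  (7)(4) − (-2)(1) = 30
  (-2)(3) − (-2)(4) = 2
  (-2)(5) − (-4)(3) = 2
  (-4)(1) − (7)(5) = -39
Sum = -5, so (signed) Area = -5/2 = -5/2, |Area| = 5/2.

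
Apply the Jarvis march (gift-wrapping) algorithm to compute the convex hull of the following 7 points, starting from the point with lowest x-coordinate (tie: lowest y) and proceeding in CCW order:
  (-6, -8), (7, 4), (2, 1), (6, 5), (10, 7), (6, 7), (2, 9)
Hull (CCW) = [(-6, -8), (7, 4), (10, 7), (2, 9)]

Jarvis march: at each step, from the current hull vertex p, select the next vertex q as the point such that every other point lies strictly to the left of (or on) the directed line p → q. (Equivalently: for every other point r, the cross product (q − p) × (r − p) ≥ 0.)
Starting point (lowest x, tie lowest y): (-6, -8). Wrap until returning to start. Resulting hull: (-6, -8), (7, 4), (10, 7), (2, 9).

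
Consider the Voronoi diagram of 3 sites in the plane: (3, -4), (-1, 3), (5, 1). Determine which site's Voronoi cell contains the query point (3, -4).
Nearest site = (3, -4)

The Voronoi cell of site s contains exactly those query points closer to s than to any other site. Compute squared distances from q = (3, -4) to each site:
  (3 − 3)² + (-4 − -4)² = 0
  (5 − 3)² + (1 − -4)² = 29
  (-1 − 3)² + (3 − -4)² = 65
Minimum is attained by (3, -4), so q lies in its Voronoi cell.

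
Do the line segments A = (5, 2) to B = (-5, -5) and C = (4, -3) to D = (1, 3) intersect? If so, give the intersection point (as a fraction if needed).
Yes; intersection at (65/27, 5/27) (t = 7/27 on AB, s = 43/81 on CD)

Parametrize AB as A + t(B − A) = (5 + -10 t, 2 + -7 t) and CD as C + s(D − C) = (4 + -3 s, -3 + 6 s). Solve the linear system for (t, s). Determinant = 81 ≠ 0, so a unique intersection of the containing lines exists. Solution: t = 7/27, s = 43/81 — both in [0, 1], so the segments cross. Intersection point: (65/27, 5/27).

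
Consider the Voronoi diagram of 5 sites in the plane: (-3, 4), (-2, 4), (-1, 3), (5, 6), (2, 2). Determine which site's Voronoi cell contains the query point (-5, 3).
Nearest site = (-3, 4)

The Voronoi cell of site s contains exactly those query points closer to s than to any other site. Compute squared distances from q = (-5, 3) to each site:
  (-3 − -5)² + (4 − 3)² = 5
  (-2 − -5)² + (4 − 3)² = 10
  (-1 − -5)² + (3 − 3)² = 16
  (2 − -5)² + (2 − 3)² = 50
  (5 − -5)² + (6 − 3)² = 109
Minimum is attained by (-3, 4), so q lies in its Voronoi cell.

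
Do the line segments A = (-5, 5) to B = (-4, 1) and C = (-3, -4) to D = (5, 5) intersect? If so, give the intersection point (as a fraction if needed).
No (intersection of containing lines falls outside at least one segment)

Parametrize and solve: t = 90/41, s = 1/41. At least one of these is outside [0, 1], so the segments do not intersect.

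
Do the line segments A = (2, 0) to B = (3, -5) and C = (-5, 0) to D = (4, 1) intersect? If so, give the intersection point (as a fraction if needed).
No (intersection of containing lines falls outside at least one segment)

Parametrize and solve: t = -7/46, s = 35/46. At least one of these is outside [0, 1], so the segments do not intersect.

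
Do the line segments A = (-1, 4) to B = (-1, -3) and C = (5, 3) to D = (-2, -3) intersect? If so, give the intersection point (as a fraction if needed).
Yes; intersection at (-1, -15/7) (t = 43/49 on AB, s = 6/7 on CD)

Parametrize AB as A + t(B − A) = (-1 + 0 t, 4 + -7 t) and CD as C + s(D − C) = (5 + -7 s, 3 + -6 s). Solve the linear system for (t, s). Determinant = 49 ≠ 0, so a unique intersection of the containing lines exists. Solution: t = 43/49, s = 6/7 — both in [0, 1], so the segments cross. Intersection point: (-1, -15/7).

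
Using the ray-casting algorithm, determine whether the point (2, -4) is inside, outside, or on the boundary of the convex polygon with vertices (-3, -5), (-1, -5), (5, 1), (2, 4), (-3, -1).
The point (2, -4) lies strictly outside the polygon

Cast a horizontal ray to the right from the query point and count how many polygon edges it crosses (each edge strictly once or zero times, handled with the usual half-open convention). 
Parity of crossings → even ⇒ outside.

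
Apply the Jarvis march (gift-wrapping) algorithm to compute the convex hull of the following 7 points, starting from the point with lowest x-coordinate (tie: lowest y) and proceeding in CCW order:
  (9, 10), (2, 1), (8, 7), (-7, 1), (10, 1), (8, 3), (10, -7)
Hull (CCW) = [(-7, 1), (10, -7), (10, 1), (9, 10)]

Jarvis march: at each step, from the current hull vertex p, select the next vertex q as the point such that every other point lies strictly to the left of (or on) the directed line p → q. (Equivalently: for every other point r, the cross product (q − p) × (r − p) ≥ 0.)
Starting point (lowest x, tie lowest y): (-7, 1). Wrap until returning to start. Resulting hull: (-7, 1), (10, -7), (10, 1), (9, 10).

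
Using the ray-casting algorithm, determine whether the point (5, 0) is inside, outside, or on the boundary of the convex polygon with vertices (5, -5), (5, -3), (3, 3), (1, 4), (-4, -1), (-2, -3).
The point (5, 0) lies strictly outside the polygon

Cast a horizontal ray to the right from the query point and count how many polygon edges it crosses (each edge strictly once or zero times, handled with the usual half-open convention). 
Parity of crossings → even ⇒ outside.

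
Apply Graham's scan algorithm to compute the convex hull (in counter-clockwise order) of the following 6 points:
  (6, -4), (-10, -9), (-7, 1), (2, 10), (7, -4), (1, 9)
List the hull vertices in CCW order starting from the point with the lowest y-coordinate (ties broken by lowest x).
Hull (CCW) = [(-10, -9), (7, -4), (2, 10), (-7, 1)]

Graham scan procedure:
  1. Find the pivot p₀ = point with lowest y (tie → lowest x): (-10, -9).
  2. Sort the remaining points by polar angle around p₀.
  3. Walk through sorted points, maintaining a stack; pop the top while the last three entries make a non-left turn (cross product ≤ 0).
  4. Final stack is the convex hull in CCW order: (-10, -9), (7, -4), (2, 10), (-7, 1).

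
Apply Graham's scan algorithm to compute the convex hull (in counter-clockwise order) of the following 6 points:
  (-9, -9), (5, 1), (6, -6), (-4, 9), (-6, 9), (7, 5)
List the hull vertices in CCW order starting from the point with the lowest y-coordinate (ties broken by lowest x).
Hull (CCW) = [(-9, -9), (6, -6), (7, 5), (-4, 9), (-6, 9)]

Graham scan procedure:
  1. Find the pivot p₀ = point with lowest y (tie → lowest x): (-9, -9).
  2. Sort the remaining points by polar angle around p₀.
  3. Walk through sorted points, maintaining a stack; pop the top while the last three entries make a non-left turn (cross product ≤ 0).
  4. Final stack is the convex hull in CCW order: (-9, -9), (6, -6), (7, 5), (-4, 9), (-6, 9).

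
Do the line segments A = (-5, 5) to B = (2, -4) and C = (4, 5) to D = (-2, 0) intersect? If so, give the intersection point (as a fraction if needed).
Yes; intersection at (-130/89, 40/89) (t = 45/89 on AB, s = 81/89 on CD)

Parametrize AB as A + t(B − A) = (-5 + 7 t, 5 + -9 t) and CD as C + s(D − C) = (4 + -6 s, 5 + -5 s). Solve the linear system for (t, s). Determinant = 89 ≠ 0, so a unique intersection of the containing lines exists. Solution: t = 45/89, s = 81/89 — both in [0, 1], so the segments cross. Intersection point: (-130/89, 40/89).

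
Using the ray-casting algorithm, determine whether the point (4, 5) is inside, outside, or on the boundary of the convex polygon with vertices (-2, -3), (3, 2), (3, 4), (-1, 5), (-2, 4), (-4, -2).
The point (4, 5) lies strictly outside the polygon

Cast a horizontal ray to the right from the query point and count how many polygon edges it crosses (each edge strictly once or zero times, handled with the usual half-open convention). 
Parity of crossings → even ⇒ outside.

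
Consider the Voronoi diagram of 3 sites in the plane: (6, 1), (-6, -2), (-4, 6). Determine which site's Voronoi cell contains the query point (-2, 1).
Nearest site = (-6, -2)

The Voronoi cell of site s contains exactly those query points closer to s than to any other site. Compute squared distances from q = (-2, 1) to each site:
  (-6 − -2)² + (-2 − 1)² = 25
  (-4 − -2)² + (6 − 1)² = 29
  (6 − -2)² + (1 − 1)² = 64
Minimum is attained by (-6, -2), so q lies in its Voronoi cell.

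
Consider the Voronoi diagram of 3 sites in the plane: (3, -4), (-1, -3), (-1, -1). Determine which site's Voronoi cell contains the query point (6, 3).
Nearest site = (3, -4)

The Voronoi cell of site s contains exactly those query points closer to s than to any other site. Compute squared distances from q = (6, 3) to each site:
  (3 − 6)² + (-4 − 3)² = 58
  (-1 − 6)² + (-1 − 3)² = 65
  (-1 − 6)² + (-3 − 3)² = 85
Minimum is attained by (3, -4), so q lies in its Voronoi cell.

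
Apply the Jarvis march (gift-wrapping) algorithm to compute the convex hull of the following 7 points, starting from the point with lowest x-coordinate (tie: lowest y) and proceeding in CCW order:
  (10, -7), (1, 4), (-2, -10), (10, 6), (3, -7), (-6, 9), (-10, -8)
Hull (CCW) = [(-10, -8), (-2, -10), (10, -7), (10, 6), (-6, 9)]

Jarvis march: at each step, from the current hull vertex p, select the next vertex q as the point such that every other point lies strictly to the left of (or on) the directed line p → q. (Equivalently: for every other point r, the cross product (q − p) × (r − p) ≥ 0.)
Starting point (lowest x, tie lowest y): (-10, -8). Wrap until returning to start. Resulting hull: (-10, -8), (-2, -10), (10, -7), (10, 6), (-6, 9).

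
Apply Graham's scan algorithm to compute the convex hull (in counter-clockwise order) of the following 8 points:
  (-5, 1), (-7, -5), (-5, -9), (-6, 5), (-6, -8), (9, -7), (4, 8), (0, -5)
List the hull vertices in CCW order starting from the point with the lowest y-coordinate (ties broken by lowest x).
Hull (CCW) = [(-5, -9), (9, -7), (4, 8), (-6, 5), (-7, -5), (-6, -8)]

Graham scan procedure:
  1. Find the pivot p₀ = point with lowest y (tie → lowest x): (-5, -9).
  2. Sort the remaining points by polar angle around p₀.
  3. Walk through sorted points, maintaining a stack; pop the top while the last three entries make a non-left turn (cross product ≤ 0).
  4. Final stack is the convex hull in CCW order: (-5, -9), (9, -7), (4, 8), (-6, 5), (-7, -5), (-6, -8).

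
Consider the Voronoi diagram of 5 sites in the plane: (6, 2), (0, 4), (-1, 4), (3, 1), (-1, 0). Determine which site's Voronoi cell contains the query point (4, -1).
Nearest site = (3, 1)

The Voronoi cell of site s contains exactly those query points closer to s than to any other site. Compute squared distances from q = (4, -1) to each site:
  (3 − 4)² + (1 − -1)² = 5
  (6 − 4)² + (2 − -1)² = 13
  (-1 − 4)² + (0 − -1)² = 26
  (0 − 4)² + (4 − -1)² = 41
  (-1 − 4)² + (4 − -1)² = 50
Minimum is attained by (3, 1), so q lies in its Voronoi cell.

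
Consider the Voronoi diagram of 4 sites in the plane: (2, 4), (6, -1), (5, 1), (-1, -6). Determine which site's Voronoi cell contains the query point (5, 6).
Nearest site = (2, 4)

The Voronoi cell of site s contains exactly those query points closer to s than to any other site. Compute squared distances from q = (5, 6) to each site:
  (2 − 5)² + (4 − 6)² = 13
  (5 − 5)² + (1 − 6)² = 25
  (6 − 5)² + (-1 − 6)² = 50
  (-1 − 5)² + (-6 − 6)² = 180
Minimum is attained by (2, 4), so q lies in its Voronoi cell.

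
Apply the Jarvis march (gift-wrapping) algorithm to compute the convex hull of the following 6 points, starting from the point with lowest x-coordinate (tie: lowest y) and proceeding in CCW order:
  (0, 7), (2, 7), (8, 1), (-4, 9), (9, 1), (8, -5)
Hull (CCW) = [(-4, 9), (8, -5), (9, 1), (2, 7)]

Jarvis march: at each step, from the current hull vertex p, select the next vertex q as the point such that every other point lies strictly to the left of (or on) the directed line p → q. (Equivalently: for every other point r, the cross product (q − p) × (r − p) ≥ 0.)
Starting point (lowest x, tie lowest y): (-4, 9). Wrap until returning to start. Resulting hull: (-4, 9), (8, -5), (9, 1), (2, 7).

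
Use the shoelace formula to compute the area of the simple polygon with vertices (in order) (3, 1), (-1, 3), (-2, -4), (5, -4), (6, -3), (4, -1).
Area = 35

Shoelace formula: Area = (1/2) |Σ_i (x_i · y_{i+1} − x_{i+1} · y_i)| (indices mod n). Compute each cross term:
  (3)(3) − (-1)(1) = 10
  (-1)(-4) − (-2)(3) = 10
  (-2)(-4) − (5)(-4) = 28
  (5)(-3) − (6)(-4) = 9
  (6)(-1) − (4)(-3) = 6
  (4)(1) − (3)(-1) = 7
Sum = 70, so (signed) Area = 70/2 = 35, |Area| = 35.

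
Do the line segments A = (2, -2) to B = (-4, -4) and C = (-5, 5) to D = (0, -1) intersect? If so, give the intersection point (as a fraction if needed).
No (intersection of containing lines falls outside at least one segment)

Parametrize and solve: t = 7/46, s = 28/23. At least one of these is outside [0, 1], so the segments do not intersect.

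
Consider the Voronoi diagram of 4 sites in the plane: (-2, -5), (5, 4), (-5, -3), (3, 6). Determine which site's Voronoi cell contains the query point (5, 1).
Nearest site = (5, 4)

The Voronoi cell of site s contains exactly those query points closer to s than to any other site. Compute squared distances from q = (5, 1) to each site:
  (5 − 5)² + (4 − 1)² = 9
  (3 − 5)² + (6 − 1)² = 29
  (-2 − 5)² + (-5 − 1)² = 85
  (-5 − 5)² + (-3 − 1)² = 116
Minimum is attained by (5, 4), so q lies in its Voronoi cell.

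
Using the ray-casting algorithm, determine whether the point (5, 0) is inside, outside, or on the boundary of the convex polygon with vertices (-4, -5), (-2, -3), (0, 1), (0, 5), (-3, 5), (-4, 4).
The point (5, 0) lies strictly outside the polygon

Cast a horizontal ray to the right from the query point and count how many polygon edges it crosses (each edge strictly once or zero times, handled with the usual half-open convention). 
Parity of crossings → even ⇒ outside.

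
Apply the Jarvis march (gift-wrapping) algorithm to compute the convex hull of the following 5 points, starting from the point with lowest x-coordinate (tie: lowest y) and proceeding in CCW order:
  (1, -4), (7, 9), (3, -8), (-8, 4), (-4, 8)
Hull (CCW) = [(-8, 4), (3, -8), (7, 9), (-4, 8)]

Jarvis march: at each step, from the current hull vertex p, select the next vertex q as the point such that every other point lies strictly to the left of (or on) the directed line p → q. (Equivalently: for every other point r, the cross product (q − p) × (r − p) ≥ 0.)
Starting point (lowest x, tie lowest y): (-8, 4). Wrap until returning to start. Resulting hull: (-8, 4), (3, -8), (7, 9), (-4, 8).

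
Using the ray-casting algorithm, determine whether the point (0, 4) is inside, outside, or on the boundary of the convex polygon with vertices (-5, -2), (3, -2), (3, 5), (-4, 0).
The point (0, 4) lies strictly outside the polygon

Cast a horizontal ray to the right from the query point and count how many polygon edges it crosses (each edge strictly once or zero times, handled with the usual half-open convention). 
Parity of crossings → even ⇒ outside.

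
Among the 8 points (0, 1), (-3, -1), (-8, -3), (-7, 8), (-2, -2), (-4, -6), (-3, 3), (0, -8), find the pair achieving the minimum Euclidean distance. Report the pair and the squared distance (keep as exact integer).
Pair = ((-3, -1), (-2, -2)); squared distance = 2

Compute all C(8, 2) = 28 pairwise squared distances (x_i − x_j)² + (y_i − y_j)². The minimum is 2, attained by the pair ((-3, -1), (-2, -2)).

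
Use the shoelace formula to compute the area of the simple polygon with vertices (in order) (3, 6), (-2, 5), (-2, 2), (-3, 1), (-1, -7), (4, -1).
Area = 115/2

Shoelace formula: Area = (1/2) |Σ_i (x_i · y_{i+1} − x_{i+1} · y_i)| (indices mod n). Compute each cross term:
  (3)(5) − (-2)(6) = 27
  (-2)(2) − (-2)(5) = 6
  (-2)(1) − (-3)(2) = 4
  (-3)(-7) − (-1)(1) = 22
  (-1)(-1) − (4)(-7) = 29
  (4)(6) − (3)(-1) = 27
Sum = 115, so (signed) Area = 115/2 = 115/2, |Area| = 115/2.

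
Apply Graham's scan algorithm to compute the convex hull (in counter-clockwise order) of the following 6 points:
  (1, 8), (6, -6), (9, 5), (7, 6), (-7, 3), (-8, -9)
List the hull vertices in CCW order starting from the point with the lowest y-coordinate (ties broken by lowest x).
Hull (CCW) = [(-8, -9), (6, -6), (9, 5), (7, 6), (1, 8), (-7, 3)]

Graham scan procedure:
  1. Find the pivot p₀ = point with lowest y (tie → lowest x): (-8, -9).
  2. Sort the remaining points by polar angle around p₀.
  3. Walk through sorted points, maintaining a stack; pop the top while the last three entries make a non-left turn (cross product ≤ 0).
  4. Final stack is the convex hull in CCW order: (-8, -9), (6, -6), (9, 5), (7, 6), (1, 8), (-7, 3).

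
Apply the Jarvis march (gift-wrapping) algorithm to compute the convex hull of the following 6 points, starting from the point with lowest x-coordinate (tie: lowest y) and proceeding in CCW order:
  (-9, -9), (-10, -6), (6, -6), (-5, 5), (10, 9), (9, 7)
Hull (CCW) = [(-10, -6), (-9, -9), (6, -6), (10, 9), (-5, 5)]

Jarvis march: at each step, from the current hull vertex p, select the next vertex q as the point such that every other point lies strictly to the left of (or on) the directed line p → q. (Equivalently: for every other point r, the cross product (q − p) × (r − p) ≥ 0.)
Starting point (lowest x, tie lowest y): (-10, -6). Wrap until returning to start. Resulting hull: (-10, -6), (-9, -9), (6, -6), (10, 9), (-5, 5).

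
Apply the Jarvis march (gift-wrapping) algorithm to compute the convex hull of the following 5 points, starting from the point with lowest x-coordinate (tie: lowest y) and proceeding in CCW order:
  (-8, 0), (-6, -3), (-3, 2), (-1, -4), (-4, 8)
Hull (CCW) = [(-8, 0), (-6, -3), (-1, -4), (-4, 8)]

Jarvis march: at each step, from the current hull vertex p, select the next vertex q as the point such that every other point lies strictly to the left of (or on) the directed line p → q. (Equivalently: for every other point r, the cross product (q − p) × (r − p) ≥ 0.)
Starting point (lowest x, tie lowest y): (-8, 0). Wrap until returning to start. Resulting hull: (-8, 0), (-6, -3), (-1, -4), (-4, 8).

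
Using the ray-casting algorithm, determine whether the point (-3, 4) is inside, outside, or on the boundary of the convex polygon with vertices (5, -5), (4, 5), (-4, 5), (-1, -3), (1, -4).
The point (-3, 4) lies strictly inside the polygon

Cast a horizontal ray to the right from the query point and count how many polygon edges it crosses (each edge strictly once or zero times, handled with the usual half-open convention). 
Parity of crossings → odd ⇒ inside.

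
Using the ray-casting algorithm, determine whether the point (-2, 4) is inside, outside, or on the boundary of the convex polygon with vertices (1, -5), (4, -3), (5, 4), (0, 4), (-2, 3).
The point (-2, 4) lies strictly outside the polygon

Cast a horizontal ray to the right from the query point and count how many polygon edges it crosses (each edge strictly once or zero times, handled with the usual half-open convention). 
Parity of crossings → even ⇒ outside.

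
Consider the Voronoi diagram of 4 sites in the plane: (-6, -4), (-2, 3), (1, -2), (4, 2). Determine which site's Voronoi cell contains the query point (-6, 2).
Nearest site = (-2, 3)

The Voronoi cell of site s contains exactly those query points closer to s than to any other site. Compute squared distances from q = (-6, 2) to each site:
  (-2 − -6)² + (3 − 2)² = 17
  (-6 − -6)² + (-4 − 2)² = 36
  (1 − -6)² + (-2 − 2)² = 65
  (4 − -6)² + (2 − 2)² = 100
Minimum is attained by (-2, 3), so q lies in its Voronoi cell.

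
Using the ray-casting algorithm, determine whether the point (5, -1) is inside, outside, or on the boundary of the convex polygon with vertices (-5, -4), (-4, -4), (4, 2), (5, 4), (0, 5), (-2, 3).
The point (5, -1) lies strictly outside the polygon

Cast a horizontal ray to the right from the query point and count how many polygon edges it crosses (each edge strictly once or zero times, handled with the usual half-open convention). 
Parity of crossings → even ⇒ outside.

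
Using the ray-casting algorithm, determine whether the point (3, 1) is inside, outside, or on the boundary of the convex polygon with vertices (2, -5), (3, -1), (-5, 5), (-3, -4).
The point (3, 1) lies strictly outside the polygon

Cast a horizontal ray to the right from the query point and count how many polygon edges it crosses (each edge strictly once or zero times, handled with the usual half-open convention). 
Parity of crossings → even ⇒ outside.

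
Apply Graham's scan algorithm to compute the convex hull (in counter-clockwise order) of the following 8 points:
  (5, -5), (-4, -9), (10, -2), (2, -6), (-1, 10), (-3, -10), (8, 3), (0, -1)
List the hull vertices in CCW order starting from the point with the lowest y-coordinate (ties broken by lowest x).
Hull (CCW) = [(-3, -10), (10, -2), (8, 3), (-1, 10), (-4, -9)]

Graham scan procedure:
  1. Find the pivot p₀ = point with lowest y (tie → lowest x): (-3, -10).
  2. Sort the remaining points by polar angle around p₀.
  3. Walk through sorted points, maintaining a stack; pop the top while the last three entries make a non-left turn (cross product ≤ 0).
  4. Final stack is the convex hull in CCW order: (-3, -10), (10, -2), (8, 3), (-1, 10), (-4, -9).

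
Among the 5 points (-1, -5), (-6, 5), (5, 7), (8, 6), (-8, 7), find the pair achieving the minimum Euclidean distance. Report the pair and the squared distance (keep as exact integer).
Pair = ((-6, 5), (-8, 7)); squared distance = 8

Compute all C(5, 2) = 10 pairwise squared distances (x_i − x_j)² + (y_i − y_j)². The minimum is 8, attained by the pair ((-6, 5), (-8, 7)).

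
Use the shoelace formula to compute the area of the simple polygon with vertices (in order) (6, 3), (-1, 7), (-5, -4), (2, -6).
Area = 82

Shoelace formula: Area = (1/2) |Σ_i (x_i · y_{i+1} − x_{i+1} · y_i)| (indices mod n). Compute each cross term:
  (6)(7) − (-1)(3) = 45
  (-1)(-4) − (-5)(7) = 39
  (-5)(-6) − (2)(-4) = 38
  (2)(3) − (6)(-6) = 42
Sum = 164, so (signed) Area = 164/2 = 82, |Area| = 82.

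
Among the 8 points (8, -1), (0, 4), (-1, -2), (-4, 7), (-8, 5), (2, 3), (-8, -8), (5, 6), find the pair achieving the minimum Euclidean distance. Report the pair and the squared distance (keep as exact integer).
Pair = ((0, 4), (2, 3)); squared distance = 5

Compute all C(8, 2) = 28 pairwise squared distances (x_i − x_j)² + (y_i − y_j)². The minimum is 5, attained by the pair ((0, 4), (2, 3)).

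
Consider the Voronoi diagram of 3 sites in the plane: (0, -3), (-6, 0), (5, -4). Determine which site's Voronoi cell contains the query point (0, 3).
Nearest site = (0, -3)

The Voronoi cell of site s contains exactly those query points closer to s than to any other site. Compute squared distances from q = (0, 3) to each site:
  (0 − 0)² + (-3 − 3)² = 36
  (-6 − 0)² + (0 − 3)² = 45
  (5 − 0)² + (-4 − 3)² = 74
Minimum is attained by (0, -3), so q lies in its Voronoi cell.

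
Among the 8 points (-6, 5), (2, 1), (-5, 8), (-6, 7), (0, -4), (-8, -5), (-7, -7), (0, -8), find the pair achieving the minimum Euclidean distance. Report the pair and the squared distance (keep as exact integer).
Pair = ((-5, 8), (-6, 7)); squared distance = 2

Compute all C(8, 2) = 28 pairwise squared distances (x_i − x_j)² + (y_i − y_j)². The minimum is 2, attained by the pair ((-5, 8), (-6, 7)).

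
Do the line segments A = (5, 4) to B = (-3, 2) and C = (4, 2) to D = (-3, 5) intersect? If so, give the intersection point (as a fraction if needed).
Yes; intersection at (27/19, 59/19) (t = 17/38 on AB, s = 7/19 on CD)

Parametrize AB as A + t(B − A) = (5 + -8 t, 4 + -2 t) and CD as C + s(D − C) = (4 + -7 s, 2 + 3 s). Solve the linear system for (t, s). Determinant = 38 ≠ 0, so a unique intersection of the containing lines exists. Solution: t = 17/38, s = 7/19 — both in [0, 1], so the segments cross. Intersection point: (27/19, 59/19).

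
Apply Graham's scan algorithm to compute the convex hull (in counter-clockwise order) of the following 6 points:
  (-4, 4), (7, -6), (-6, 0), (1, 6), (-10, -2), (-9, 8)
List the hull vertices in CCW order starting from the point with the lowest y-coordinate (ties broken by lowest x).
Hull (CCW) = [(7, -6), (1, 6), (-9, 8), (-10, -2)]

Graham scan procedure:
  1. Find the pivot p₀ = point with lowest y (tie → lowest x): (7, -6).
  2. Sort the remaining points by polar angle around p₀.
  3. Walk through sorted points, maintaining a stack; pop the top while the last three entries make a non-left turn (cross product ≤ 0).
  4. Final stack is the convex hull in CCW order: (7, -6), (1, 6), (-9, 8), (-10, -2).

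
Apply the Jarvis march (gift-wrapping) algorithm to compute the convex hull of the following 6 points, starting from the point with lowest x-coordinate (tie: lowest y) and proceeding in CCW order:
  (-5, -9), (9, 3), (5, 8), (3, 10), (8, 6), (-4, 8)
Hull (CCW) = [(-5, -9), (9, 3), (8, 6), (3, 10), (-4, 8)]

Jarvis march: at each step, from the current hull vertex p, select the next vertex q as the point such that every other point lies strictly to the left of (or on) the directed line p → q. (Equivalently: for every other point r, the cross product (q − p) × (r − p) ≥ 0.)
Starting point (lowest x, tie lowest y): (-5, -9). Wrap until returning to start. Resulting hull: (-5, -9), (9, 3), (8, 6), (3, 10), (-4, 8).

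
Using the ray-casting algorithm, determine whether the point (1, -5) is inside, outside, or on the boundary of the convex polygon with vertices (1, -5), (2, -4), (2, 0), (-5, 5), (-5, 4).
The point (1, -5) lies on the polygon boundary

Boundary check: the query satisfies the collinearity and bounding-box conditions for some polygon edge, so it lies exactly on the boundary.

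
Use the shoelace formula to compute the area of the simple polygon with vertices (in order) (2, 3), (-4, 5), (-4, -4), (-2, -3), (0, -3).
Area = 37

Shoelace formula: Area = (1/2) |Σ_i (x_i · y_{i+1} − x_{i+1} · y_i)| (indices mod n). Compute each cross term:
  (2)(5) − (-4)(3) = 22
  (-4)(-4) − (-4)(5) = 36
  (-4)(-3) − (-2)(-4) = 4
  (-2)(-3) − (0)(-3) = 6
  (0)(3) − (2)(-3) = 6
Sum = 74, so (signed) Area = 74/2 = 37, |Area| = 37.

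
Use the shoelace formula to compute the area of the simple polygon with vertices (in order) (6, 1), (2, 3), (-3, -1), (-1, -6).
Area = 75/2

Shoelace formula: Area = (1/2) |Σ_i (x_i · y_{i+1} − x_{i+1} · y_i)| (indices mod n). Compute each cross term:
  (6)(3) − (2)(1) = 16
  (2)(-1) − (-3)(3) = 7
  (-3)(-6) − (-1)(-1) = 17
  (-1)(1) − (6)(-6) = 35
Sum = 75, so (signed) Area = 75/2 = 75/2, |Area| = 75/2.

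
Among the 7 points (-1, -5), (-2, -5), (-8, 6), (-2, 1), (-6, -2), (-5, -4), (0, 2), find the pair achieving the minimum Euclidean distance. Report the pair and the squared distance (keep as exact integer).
Pair = ((-1, -5), (-2, -5)); squared distance = 1

Compute all C(7, 2) = 21 pairwise squared distances (x_i − x_j)² + (y_i − y_j)². The minimum is 1, attained by the pair ((-1, -5), (-2, -5)).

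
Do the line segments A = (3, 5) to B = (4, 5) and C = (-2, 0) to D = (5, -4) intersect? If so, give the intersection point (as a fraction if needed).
No (intersection of containing lines falls outside at least one segment)

Parametrize and solve: t = -55/4, s = -5/4. At least one of these is outside [0, 1], so the segments do not intersect.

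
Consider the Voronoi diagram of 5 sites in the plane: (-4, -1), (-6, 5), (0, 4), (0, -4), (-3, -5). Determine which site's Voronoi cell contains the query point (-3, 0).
Nearest site = (-4, -1)

The Voronoi cell of site s contains exactly those query points closer to s than to any other site. Compute squared distances from q = (-3, 0) to each site:
  (-4 − -3)² + (-1 − 0)² = 2
  (-3 − -3)² + (-5 − 0)² = 25
  (0 − -3)² + (-4 − 0)² = 25
  (0 − -3)² + (4 − 0)² = 25
  (-6 − -3)² + (5 − 0)² = 34
Minimum is attained by (-4, -1), so q lies in its Voronoi cell.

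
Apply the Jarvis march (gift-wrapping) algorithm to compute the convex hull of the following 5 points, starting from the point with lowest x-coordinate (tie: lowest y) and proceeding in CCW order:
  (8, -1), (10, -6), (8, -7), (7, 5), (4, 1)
Hull (CCW) = [(4, 1), (8, -7), (10, -6), (7, 5)]

Jarvis march: at each step, from the current hull vertex p, select the next vertex q as the point such that every other point lies strictly to the left of (or on) the directed line p → q. (Equivalently: for every other point r, the cross product (q − p) × (r − p) ≥ 0.)
Starting point (lowest x, tie lowest y): (4, 1). Wrap until returning to start. Resulting hull: (4, 1), (8, -7), (10, -6), (7, 5).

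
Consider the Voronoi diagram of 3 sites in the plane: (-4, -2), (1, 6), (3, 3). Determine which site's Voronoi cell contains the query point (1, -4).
Nearest site = (-4, -2)

The Voronoi cell of site s contains exactly those query points closer to s than to any other site. Compute squared distances from q = (1, -4) to each site:
  (-4 − 1)² + (-2 − -4)² = 29
  (3 − 1)² + (3 − -4)² = 53
  (1 − 1)² + (6 − -4)² = 100
Minimum is attained by (-4, -2), so q lies in its Voronoi cell.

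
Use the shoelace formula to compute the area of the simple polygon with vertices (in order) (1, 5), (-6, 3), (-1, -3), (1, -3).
Area = 34

Shoelace formula: Area = (1/2) |Σ_i (x_i · y_{i+1} − x_{i+1} · y_i)| (indices mod n). Compute each cross term:
  (1)(3) − (-6)(5) = 33
  (-6)(-3) − (-1)(3) = 21
  (-1)(-3) − (1)(-3) = 6
  (1)(5) − (1)(-3) = 8
Sum = 68, so (signed) Area = 68/2 = 34, |Area| = 34.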